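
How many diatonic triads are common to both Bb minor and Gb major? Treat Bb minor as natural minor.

Diatonic triads of Bb minor (natural minor): Bbm (i), Cdim (ii°), Db (III), Ebm (iv), Fm (v), Gb (VI), Ab (VII).
Diatonic triads of Gb major: Gb (I), Abm (ii), Bbm (iii), Cb (IV), Db (V), Ebm (vi), Fdim (vii°).
Matching root and quality in both lists: Bbm, Db, Ebm, Gb.
That gives 4 common triads.

4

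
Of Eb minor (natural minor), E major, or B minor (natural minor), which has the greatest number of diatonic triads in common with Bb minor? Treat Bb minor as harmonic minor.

Eb minor

Triads of Bb minor (harmonic minor): Bbm (i), Cdim (ii°), Dbaug (III+), Ebm (iv), F (V), Gb (VI), Adim (vii°).
Eb minor (natural minor) shares 3: Bbm, Ebm, Gb.
E major shares 0: none.
B minor (natural minor) shares 0: none.
The most common triads (3) are shared with Eb minor.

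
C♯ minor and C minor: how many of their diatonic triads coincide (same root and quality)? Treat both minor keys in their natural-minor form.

Diatonic triads of C♯ minor (natural minor): C♯ minor (i), D♯ diminished (ii°), E major (III), F♯ minor (iv), G♯ minor (v), A major (VI), B major (VII).
Diatonic triads of C minor (natural minor): C minor (i), D diminished (ii°), E♭ major (III), F minor (iv), G minor (v), A♭ major (VI), B♭ major (VII).
No triad has the same root and quality in both keys.

0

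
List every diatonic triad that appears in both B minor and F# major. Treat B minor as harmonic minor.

F#

Triads in B minor (harmonic minor): Bm (i), C#dim (ii°), Daug (III+), Em (iv), F# (V), G (VI), A#dim (vii°).
Triads in F# major: F# (I), G#m (ii), A#m (iii), B (IV), C# (V), D#m (vi), E#dim (vii°).
Shared triads with their functions: F# (V in B minor, I in F# major).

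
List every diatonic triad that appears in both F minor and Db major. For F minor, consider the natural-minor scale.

Fm, Ab, Bbm, Db

Triads in F minor (natural minor): F minor (i), G diminished (ii°), Ab major (III), Bb minor (iv), C minor (v), Db major (VI), Eb major (VII).
Triads in Db major: Db major (I), Eb minor (ii), F minor (iii), Gb major (IV), Ab major (V), Bb minor (vi), C diminished (vii°).
Shared triads with their functions: F minor (i in F minor, iii in Db major); Ab major (III in F minor, V in Db major); Bb minor (iv in F minor, vi in Db major); Db major (VI in F minor, I in Db major).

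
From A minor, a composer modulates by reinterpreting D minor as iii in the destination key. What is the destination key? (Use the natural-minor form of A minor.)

Bb major

The numeral iii denotes a minor triad on scale degree 3. With D on degree 3, the tonic of the new key is Bb.
Degree 3 carries a minor triad in major keys, so the destination is Bb major.
Check: the diatonic triads of Bb major are Bb (I), Cm (ii), Dm (iii), Eb (IV), F (V), Gm (vi), Adim (vii°) — D minor is indeed iii.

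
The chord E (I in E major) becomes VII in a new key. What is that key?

The numeral VII denotes a major triad on scale degree 7. With E on degree 7, the tonic of the new key is F#.
Degree 7 carries a major triad in natural-minor keys, so the destination is F# minor.
Check: the diatonic triads of F# minor (natural minor) are F#m (i), G#dim (ii°), A (III), Bm (iv), C#m (v), D (VI), E (VII) — E is indeed VII.

F# minor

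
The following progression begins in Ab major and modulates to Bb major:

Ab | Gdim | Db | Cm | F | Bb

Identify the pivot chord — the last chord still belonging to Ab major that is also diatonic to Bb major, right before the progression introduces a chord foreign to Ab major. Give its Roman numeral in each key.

Cm — iii in Ab major, ii in Bb major

Chords diatonic to Ab major: Ab, Bbm, Cm, Db, Eb, Fm, Gdim.
Reading the progression, the first chord not in that set is F, so the modulation leaves Ab major there.
The chord immediately before F is Cm, which is diatonic to both keys: iii in Ab major and ii in Bb major.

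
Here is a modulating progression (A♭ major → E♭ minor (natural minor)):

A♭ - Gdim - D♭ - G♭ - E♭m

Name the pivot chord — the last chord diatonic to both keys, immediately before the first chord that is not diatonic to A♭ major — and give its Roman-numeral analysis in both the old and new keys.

D♭ — IV in A♭ major, VII in E♭ minor

Chords diatonic to A♭ major: A♭, B♭m, Cm, D♭, E♭, Fm, Gdim.
Reading the progression, the first chord not in that set is G♭, so the modulation leaves A♭ major there.
The chord immediately before G♭ is D♭, which is diatonic to both keys: IV in A♭ major and VII in E♭ minor.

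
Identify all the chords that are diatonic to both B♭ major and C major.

Dm, F

Triads in B♭ major: B♭ major (I), C minor (ii), D minor (iii), E♭ major (IV), F major (V), G minor (vi), A diminished (vii°).
Triads in C major: C major (I), D minor (ii), E minor (iii), F major (IV), G major (V), A minor (vi), B diminished (vii°).
Shared triads with their functions: D minor (iii in B♭ major, ii in C major); F major (V in B♭ major, IV in C major).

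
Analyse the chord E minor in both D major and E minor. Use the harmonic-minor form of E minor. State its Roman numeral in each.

The scale of D major is D E F# G A B C#; E is degree 2, and the triad built there (E-G-B) is minor, so it is ii.
The scale of E minor (harmonic minor) is E F# G A B C D#; E is degree 1, and the triad built there (E-G-B) is minor, so it is i.

ii in D major; i in E minor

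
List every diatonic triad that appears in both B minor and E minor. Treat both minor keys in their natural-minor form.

Triads in B minor (natural minor): B minor (i), C# diminished (ii°), D major (III), E minor (iv), F# minor (v), G major (VI), A major (VII).
Triads in E minor (natural minor): E minor (i), F# diminished (ii°), G major (III), A minor (iv), B minor (v), C major (VI), D major (VII).
Shared triads with their functions: B minor (i in B minor, v in E minor); D major (III in B minor, VII in E minor); E minor (iv in B minor, i in E minor); G major (VI in B minor, III in E minor).

Bm, D, Em, G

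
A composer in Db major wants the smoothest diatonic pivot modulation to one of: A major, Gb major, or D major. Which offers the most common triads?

Triads of Db major: Db major (I), Eb minor (ii), F minor (iii), Gb major (IV), Ab major (V), Bb minor (vi), C diminished (vii°).
A major shares 0: none.
Gb major shares 4: Db, Ebm, Gb, Bbm.
D major shares 0: none.
The most common triads (4) are shared with Gb major.

Gb major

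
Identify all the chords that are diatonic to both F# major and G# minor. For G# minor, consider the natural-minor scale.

Triads in F# major: F# (I), G#m (ii), A#m (iii), B (IV), C# (V), D#m (vi), E#dim (vii°).
Triads in G# minor (natural minor): G#m (i), A#dim (ii°), B (III), C#m (iv), D#m (v), E (VI), F# (VII).
Shared triads with their functions: F# (I in F# major, VII in G# minor); G#m (ii in F# major, i in G# minor); B (IV in F# major, III in G# minor); D#m (vi in F# major, v in G# minor).

F#, G#m, B, D#m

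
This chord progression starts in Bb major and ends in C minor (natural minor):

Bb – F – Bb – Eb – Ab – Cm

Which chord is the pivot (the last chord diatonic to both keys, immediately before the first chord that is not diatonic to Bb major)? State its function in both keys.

Chords diatonic to Bb major: Bb, Cm, Dm, Eb, F, Gm, Adim.
Reading the progression, the first chord not in that set is Ab, so the modulation leaves Bb major there.
The chord immediately before Ab is Eb, which is diatonic to both keys: IV in Bb major and III in C minor.

Eb — IV in Bb major, III in C minor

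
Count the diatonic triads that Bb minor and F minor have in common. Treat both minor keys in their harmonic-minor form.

1

Diatonic triads of Bb minor (harmonic minor): Bbm (i), Cdim (ii°), Dbaug (III+), Ebm (iv), F (V), Gb (VI), Adim (vii°).
Diatonic triads of F minor (harmonic minor): Fm (i), Gdim (ii°), Abaug (III+), Bbm (iv), C (V), Db (VI), Edim (vii°).
Matching root and quality in both lists: Bbm.
That gives 1 common triad.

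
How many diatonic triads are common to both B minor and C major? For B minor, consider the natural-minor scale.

Diatonic triads of B minor (natural minor): Bm (i), C#dim (ii°), D (III), Em (iv), F#m (v), G (VI), A (VII).
Diatonic triads of C major: C (I), Dm (ii), Em (iii), F (IV), G (V), Am (vi), Bdim (vii°).
Matching root and quality in both lists: Em, G.
That gives 2 common triads.

2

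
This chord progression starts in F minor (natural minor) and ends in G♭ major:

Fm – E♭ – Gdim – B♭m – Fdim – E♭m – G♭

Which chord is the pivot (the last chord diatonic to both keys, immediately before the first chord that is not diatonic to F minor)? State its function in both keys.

Chords diatonic to F minor: Fm, Gdim, A♭, B♭m, Cm, D♭, E♭.
Reading the progression, the first chord not in that set is Fdim, so the modulation leaves F minor there.
The chord immediately before Fdim is B♭m, which is diatonic to both keys: iv in F minor and iii in G♭ major.

B♭m — iv in F minor, iii in G♭ major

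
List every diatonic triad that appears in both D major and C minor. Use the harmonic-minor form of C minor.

Triads in D major: D (I), Em (ii), F#m (iii), G (IV), A (V), Bm (vi), C#dim (vii°).
Triads in C minor (harmonic minor): Cm (i), Ddim (ii°), Ebaug (III+), Fm (iv), G (V), Ab (VI), Bdim (vii°).
Shared triads with their functions: G (IV in D major, V in C minor).

G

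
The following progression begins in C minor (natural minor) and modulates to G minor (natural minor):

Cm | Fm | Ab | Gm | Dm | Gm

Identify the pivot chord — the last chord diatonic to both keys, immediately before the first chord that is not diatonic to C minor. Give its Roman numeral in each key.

Gm — v in C minor, i in G minor

Chords diatonic to C minor: Cm, Ddim, Eb, Fm, Gm, Ab, Bb.
Reading the progression, the first chord not in that set is Dm, so the modulation leaves C minor there.
The chord immediately before Dm is Gm, which is diatonic to both keys: v in C minor and i in G minor.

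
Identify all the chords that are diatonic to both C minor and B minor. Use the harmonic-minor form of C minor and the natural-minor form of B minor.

Triads in C minor (harmonic minor): Cm (i), Ddim (ii°), E♭aug (III+), Fm (iv), G (V), A♭ (VI), Bdim (vii°).
Triads in B minor (natural minor): Bm (i), C♯dim (ii°), D (III), Em (iv), F♯m (v), G (VI), A (VII).
Shared triads with their functions: G (V in C minor, VI in B minor).

G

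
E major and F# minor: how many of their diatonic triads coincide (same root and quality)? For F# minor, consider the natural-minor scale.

Diatonic triads of E major: E (I), F#m (ii), G#m (iii), A (IV), B (V), C#m (vi), D#dim (vii°).
Diatonic triads of F# minor (natural minor): F#m (i), G#dim (ii°), A (III), Bm (iv), C#m (v), D (VI), E (VII).
Matching root and quality in both lists: E, F#m, A, C#m.
That gives 4 common triads.

4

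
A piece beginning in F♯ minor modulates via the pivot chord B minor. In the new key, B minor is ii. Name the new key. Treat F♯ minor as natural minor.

A major

The numeral ii denotes a minor triad on scale degree 2. With B on degree 2, the tonic of the new key is A.
Degree 2 carries a minor triad in major keys, so the destination is A major.
Check: the diatonic triads of A major are A (I), Bm (ii), C♯m (iii), D (IV), E (V), F♯m (vi), G♯dim (vii°) — B minor is indeed ii.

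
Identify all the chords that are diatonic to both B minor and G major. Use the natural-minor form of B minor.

Triads in B minor (natural minor): Bm (i), C#dim (ii°), D (III), Em (iv), F#m (v), G (VI), A (VII).
Triads in G major: G (I), Am (ii), Bm (iii), C (IV), D (V), Em (vi), F#dim (vii°).
Shared triads with their functions: Bm (i in B minor, iii in G major); D (III in B minor, V in G major); Em (iv in B minor, vi in G major); G (VI in B minor, I in G major).

Bm, D, Em, G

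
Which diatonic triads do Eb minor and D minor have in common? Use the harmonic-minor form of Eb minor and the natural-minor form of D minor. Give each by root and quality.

Triads in Eb minor (harmonic minor): Ebm (i), Fdim (ii°), Gbaug (III+), Abm (iv), Bb (V), Cb (VI), Ddim (vii°).
Triads in D minor (natural minor): Dm (i), Edim (ii°), F (III), Gm (iv), Am (v), Bb (VI), C (VII).
Shared triads with their functions: Bb (V in Eb minor, VI in D minor).

Bb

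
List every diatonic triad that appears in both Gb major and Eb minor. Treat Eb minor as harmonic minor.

Triads in Gb major: Gb (I), Abm (ii), Bbm (iii), Cb (IV), Db (V), Ebm (vi), Fdim (vii°).
Triads in Eb minor (harmonic minor): Ebm (i), Fdim (ii°), Gbaug (III+), Abm (iv), Bb (V), Cb (VI), Ddim (vii°).
Shared triads with their functions: Abm (ii in Gb major, iv in Eb minor); Cb (IV in Gb major, VI in Eb minor); Ebm (vi in Gb major, i in Eb minor); Fdim (vii° in Gb major, ii° in Eb minor).

Abm, Cb, Ebm, Fdim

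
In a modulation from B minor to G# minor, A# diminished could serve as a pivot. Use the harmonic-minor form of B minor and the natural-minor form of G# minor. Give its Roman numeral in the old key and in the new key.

vii° in B minor; ii° in G# minor

The scale of B minor (harmonic minor) is B C# D E F# G A#; A# is degree 7, and the triad built there (A#-C#-E) is diminished, so it is vii°.
The scale of G# minor (natural minor) is G# A# B C# D# E F#; A# is degree 2, and the triad built there (A#-C#-E) is diminished, so it is ii°.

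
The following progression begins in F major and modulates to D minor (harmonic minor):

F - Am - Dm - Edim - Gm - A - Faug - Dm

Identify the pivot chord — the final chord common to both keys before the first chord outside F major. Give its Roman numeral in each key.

Gm — ii in F major, iv in D minor

Chords diatonic to F major: F, Gm, Am, Bb, C, Dm, Edim.
Reading the progression, the first chord not in that set is A, so the modulation leaves F major there.
The chord immediately before A is Gm, which is diatonic to both keys: ii in F major and iv in D minor.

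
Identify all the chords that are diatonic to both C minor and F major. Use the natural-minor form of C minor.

Triads in C minor (natural minor): C minor (i), D diminished (ii°), E♭ major (III), F minor (iv), G minor (v), A♭ major (VI), B♭ major (VII).
Triads in F major: F major (I), G minor (ii), A minor (iii), B♭ major (IV), C major (V), D minor (vi), E diminished (vii°).
Shared triads with their functions: G minor (v in C minor, ii in F major); B♭ major (VII in C minor, IV in F major).

Gm, B♭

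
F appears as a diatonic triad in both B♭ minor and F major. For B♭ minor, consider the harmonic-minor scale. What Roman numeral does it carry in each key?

The scale of B♭ minor (harmonic minor) is B♭ C D♭ E♭ F G♭ A; F is degree 5, and the triad built there (F-A-C) is major, so it is V.
The scale of F major is F G A B♭ C D E; F is degree 1, and the triad built there (F-A-C) is major, so it is I.

V in B♭ minor; I in F major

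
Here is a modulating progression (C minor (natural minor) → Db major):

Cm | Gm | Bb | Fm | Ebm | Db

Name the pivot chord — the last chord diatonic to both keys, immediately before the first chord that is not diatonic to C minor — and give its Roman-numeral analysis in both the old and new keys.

Chords diatonic to C minor: Cm, Ddim, Eb, Fm, Gm, Ab, Bb.
Reading the progression, the first chord not in that set is Ebm, so the modulation leaves C minor there.
The chord immediately before Ebm is Fm, which is diatonic to both keys: iv in C minor and iii in Db major.

Fm — iv in C minor, iii in Db major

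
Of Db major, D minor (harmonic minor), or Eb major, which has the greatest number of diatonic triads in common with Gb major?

Db major

Triads of Gb major: Gb major (I), Ab minor (ii), Bb minor (iii), Cb major (IV), Db major (V), Eb minor (vi), F diminished (vii°).
Db major shares 4: Gb, Bbm, Db, Ebm.
D minor (harmonic minor) shares 0: none.
Eb major shares 0: none.
The most common triads (4) are shared with Db major.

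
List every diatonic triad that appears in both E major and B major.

E, G#m, B, C#m

Triads in E major: E (I), F#m (ii), G#m (iii), A (IV), B (V), C#m (vi), D#dim (vii°).
Triads in B major: B (I), C#m (ii), D#m (iii), E (IV), F# (V), G#m (vi), A#dim (vii°).
Shared triads with their functions: E (I in E major, IV in B major); G#m (iii in E major, vi in B major); B (V in E major, I in B major); C#m (vi in E major, ii in B major).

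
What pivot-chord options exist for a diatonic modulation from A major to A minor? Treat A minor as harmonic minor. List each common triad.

E, G♯dim

Triads in A major: A major (I), B minor (ii), C♯ minor (iii), D major (IV), E major (V), F♯ minor (vi), G♯ diminished (vii°).
Triads in A minor (harmonic minor): A minor (i), B diminished (ii°), C augmented (III+), D minor (iv), E major (V), F major (VI), G♯ diminished (vii°).
Shared triads with their functions: E major (V in A major, V in A minor); G♯ diminished (vii° in A major, vii° in A minor).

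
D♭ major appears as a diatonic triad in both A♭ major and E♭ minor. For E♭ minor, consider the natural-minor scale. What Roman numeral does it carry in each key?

IV in A♭ major; VII in E♭ minor

The scale of A♭ major is A♭ B♭ C D♭ E♭ F G; D♭ is degree 4, and the triad built there (D♭-F-A♭) is major, so it is IV.
The scale of E♭ minor (natural minor) is E♭ F G♭ A♭ B♭ C♭ D♭; D♭ is degree 7, and the triad built there (D♭-F-A♭) is major, so it is VII.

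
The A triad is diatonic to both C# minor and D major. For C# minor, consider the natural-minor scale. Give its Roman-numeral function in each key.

The scale of C# minor (natural minor) is C# D# E F# G# A B; A is degree 6, and the triad built there (A-C#-E) is major, so it is VI.
The scale of D major is D E F# G A B C#; A is degree 5, and the triad built there (A-C#-E) is major, so it is V.

VI in C# minor; V in D major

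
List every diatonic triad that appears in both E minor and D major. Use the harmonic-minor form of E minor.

Em

Triads in E minor (harmonic minor): Em (i), F♯dim (ii°), Gaug (III+), Am (iv), B (V), C (VI), D♯dim (vii°).
Triads in D major: D (I), Em (ii), F♯m (iii), G (IV), A (V), Bm (vi), C♯dim (vii°).
Shared triads with their functions: Em (i in E minor, ii in D major).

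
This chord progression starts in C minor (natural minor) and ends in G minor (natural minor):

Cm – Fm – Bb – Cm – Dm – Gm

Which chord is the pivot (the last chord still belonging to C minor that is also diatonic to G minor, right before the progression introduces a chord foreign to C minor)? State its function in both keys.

Cm — i in C minor, iv in G minor

Chords diatonic to C minor: Cm, Ddim, Eb, Fm, Gm, Ab, Bb.
Reading the progression, the first chord not in that set is Dm, so the modulation leaves C minor there.
The chord immediately before Dm is Cm, which is diatonic to both keys: i in C minor and iv in G minor.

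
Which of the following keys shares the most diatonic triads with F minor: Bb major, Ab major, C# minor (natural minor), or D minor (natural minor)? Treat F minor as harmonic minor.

Triads of F minor (harmonic minor): Fm (i), Gdim (ii°), Abaug (III+), Bbm (iv), C (V), Db (VI), Edim (vii°).
Bb major shares 0: none.
Ab major shares 4: Fm, Gdim, Bbm, Db.
C# minor (natural minor) shares 0: none.
D minor (natural minor) shares 2: C, Edim.
The most common triads (4) are shared with Ab major.

Ab major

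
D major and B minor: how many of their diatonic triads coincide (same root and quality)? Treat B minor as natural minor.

7

Diatonic triads of D major: D (I), Em (ii), F#m (iii), G (IV), A (V), Bm (vi), C#dim (vii°).
Diatonic triads of B minor (natural minor): Bm (i), C#dim (ii°), D (III), Em (iv), F#m (v), G (VI), A (VII).
Matching root and quality in both lists: D, Em, F#m, G, A, Bm, C#dim.
That gives 7 common triads.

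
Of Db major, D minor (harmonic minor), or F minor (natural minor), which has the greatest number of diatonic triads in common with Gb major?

Triads of Gb major: Gb (I), Abm (ii), Bbm (iii), Cb (IV), Db (V), Ebm (vi), Fdim (vii°).
Db major shares 4: Gb, Bbm, Db, Ebm.
D minor (harmonic minor) shares 0: none.
F minor (natural minor) shares 2: Bbm, Db.
The most common triads (4) are shared with Db major.

Db major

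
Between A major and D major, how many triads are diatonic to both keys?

Diatonic triads of A major: A major (I), B minor (ii), C# minor (iii), D major (IV), E major (V), F# minor (vi), G# diminished (vii°).
Diatonic triads of D major: D major (I), E minor (ii), F# minor (iii), G major (IV), A major (V), B minor (vi), C# diminished (vii°).
Matching root and quality in both lists: A major, B minor, D major, F# minor.
That gives 4 common triads.

4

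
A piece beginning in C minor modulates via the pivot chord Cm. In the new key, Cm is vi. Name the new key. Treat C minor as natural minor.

The numeral vi denotes a minor triad on scale degree 6. With C on degree 6, the tonic of the new key is Eb.
Degree 6 carries a minor triad in major keys, so the destination is Eb major.
Check: the diatonic triads of Eb major are Eb (I), Fm (ii), Gm (iii), Ab (IV), Bb (V), Cm (vi), Ddim (vii°) — Cm is indeed vi.

Eb major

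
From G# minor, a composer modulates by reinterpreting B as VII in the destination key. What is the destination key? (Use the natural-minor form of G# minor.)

C# minor

The numeral VII denotes a major triad on scale degree 7. With B on degree 7, the tonic of the new key is C#.
Degree 7 carries a major triad in natural-minor keys, so the destination is C# minor.
Check: the diatonic triads of C# minor (natural minor) are C#m (i), D#dim (ii°), E (III), F#m (iv), G#m (v), A (VI), B (VII) — B is indeed VII.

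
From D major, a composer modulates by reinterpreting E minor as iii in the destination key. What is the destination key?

C major

The numeral iii denotes a minor triad on scale degree 3. With E on degree 3, the tonic of the new key is C.
Degree 3 carries a minor triad in major keys, so the destination is C major.
Check: the diatonic triads of C major are C (I), Dm (ii), Em (iii), F (IV), G (V), Am (vi), Bdim (vii°) — E minor is indeed iii.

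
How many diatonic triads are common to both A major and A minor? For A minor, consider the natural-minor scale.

0

Diatonic triads of A major: A (I), Bm (ii), C#m (iii), D (IV), E (V), F#m (vi), G#dim (vii°).
Diatonic triads of A minor (natural minor): Am (i), Bdim (ii°), C (III), Dm (iv), Em (v), F (VI), G (VII).
No triad has the same root and quality in both keys.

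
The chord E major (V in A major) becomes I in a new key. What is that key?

The numeral I denotes a major triad on scale degree 1. With E on degree 1, the tonic of the new key is E.
Degree 1 carries a major triad in major keys, so the destination is E major.
Check: the diatonic triads of E major are E (I), F♯m (ii), G♯m (iii), A (IV), B (V), C♯m (vi), D♯dim (vii°) — E major is indeed I.

E major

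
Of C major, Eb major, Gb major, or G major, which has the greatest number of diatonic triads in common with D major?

G major

Triads of D major: D (I), Em (ii), F#m (iii), G (IV), A (V), Bm (vi), C#dim (vii°).
C major shares 2: Em, G.
Eb major shares 0: none.
Gb major shares 0: none.
G major shares 4: D, Em, G, Bm.
The most common triads (4) are shared with G major.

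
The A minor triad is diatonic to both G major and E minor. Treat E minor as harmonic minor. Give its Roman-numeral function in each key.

The scale of G major is G A B C D E F#; A is degree 2, and the triad built there (A-C-E) is minor, so it is ii.
The scale of E minor (harmonic minor) is E F# G A B C D#; A is degree 4, and the triad built there (A-C-E) is minor, so it is iv.

ii in G major; iv in E minor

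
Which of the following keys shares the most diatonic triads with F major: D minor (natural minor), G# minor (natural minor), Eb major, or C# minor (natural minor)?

D minor

Triads of F major: F major (I), G minor (ii), A minor (iii), Bb major (IV), C major (V), D minor (vi), E diminished (vii°).
D minor (natural minor) shares 7: F, Gm, Am, Bb, C, Dm, Edim.
G# minor (natural minor) shares 0: none.
Eb major shares 2: Gm, Bb.
C# minor (natural minor) shares 0: none.
The most common triads (7) are shared with D minor.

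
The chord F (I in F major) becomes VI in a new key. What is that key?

A minor

The numeral VI denotes a major triad on scale degree 6. With F on degree 6, the tonic of the new key is A.
Degree 6 carries a major triad in minor keys, so the destination is A minor.
Check: the diatonic triads of A minor (natural minor) are Am (i), Bdim (ii°), C (III), Dm (iv), Em (v), F (VI), G (VII) — F is indeed VI.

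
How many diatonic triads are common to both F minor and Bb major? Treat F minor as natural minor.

Diatonic triads of F minor (natural minor): Fm (i), Gdim (ii°), Ab (III), Bbm (iv), Cm (v), Db (VI), Eb (VII).
Diatonic triads of Bb major: Bb (I), Cm (ii), Dm (iii), Eb (IV), F (V), Gm (vi), Adim (vii°).
Matching root and quality in both lists: Cm, Eb.
That gives 2 common triads.

2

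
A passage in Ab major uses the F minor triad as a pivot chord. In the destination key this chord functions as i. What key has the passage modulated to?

F minor

The numeral i denotes a minor triad on scale degree 1. With F on degree 1, the tonic of the new key is F.
Degree 1 carries a minor triad in minor keys, so the destination is F minor.
Check: the diatonic triads of F minor (natural minor) are Fm (i), Gdim (ii°), Ab (III), Bbm (iv), Cm (v), Db (VI), Eb (VII) — F minor is indeed i.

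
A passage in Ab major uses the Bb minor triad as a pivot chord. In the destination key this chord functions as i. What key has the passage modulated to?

The numeral i denotes a minor triad on scale degree 1. With Bb on degree 1, the tonic of the new key is Bb.
Degree 1 carries a minor triad in minor keys, so the destination is Bb minor.
Check: the diatonic triads of Bb minor (natural minor) are Bbm (i), Cdim (ii°), Db (III), Ebm (iv), Fm (v), Gb (VI), Ab (VII) — Bb minor is indeed i.

Bb minor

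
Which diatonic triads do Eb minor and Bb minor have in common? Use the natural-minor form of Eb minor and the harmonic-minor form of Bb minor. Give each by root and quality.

Ebm, Gb, Bbm

Triads in Eb minor (natural minor): Eb minor (i), F diminished (ii°), Gb major (III), Ab minor (iv), Bb minor (v), Cb major (VI), Db major (VII).
Triads in Bb minor (harmonic minor): Bb minor (i), C diminished (ii°), Db augmented (III+), Eb minor (iv), F major (V), Gb major (VI), A diminished (vii°).
Shared triads with their functions: Eb minor (i in Eb minor, iv in Bb minor); Gb major (III in Eb minor, VI in Bb minor); Bb minor (v in Eb minor, i in Bb minor).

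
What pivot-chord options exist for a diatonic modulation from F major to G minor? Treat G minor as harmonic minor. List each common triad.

Gm

Triads in F major: F (I), Gm (ii), Am (iii), B♭ (IV), C (V), Dm (vi), Edim (vii°).
Triads in G minor (harmonic minor): Gm (i), Adim (ii°), B♭aug (III+), Cm (iv), D (V), E♭ (VI), F♯dim (vii°).
Shared triads with their functions: Gm (ii in F major, i in G minor).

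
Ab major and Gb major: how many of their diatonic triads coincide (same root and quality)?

Diatonic triads of Ab major: Ab (I), Bbm (ii), Cm (iii), Db (IV), Eb (V), Fm (vi), Gdim (vii°).
Diatonic triads of Gb major: Gb (I), Abm (ii), Bbm (iii), Cb (IV), Db (V), Ebm (vi), Fdim (vii°).
Matching root and quality in both lists: Bbm, Db.
That gives 2 common triads.

2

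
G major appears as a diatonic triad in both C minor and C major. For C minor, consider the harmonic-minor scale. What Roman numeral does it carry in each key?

V in C minor; V in C major

The scale of C minor (harmonic minor) is C D Eb F G Ab B; G is degree 5, and the triad built there (G-B-D) is major, so it is V.
The scale of C major is C D E F G A B; G is degree 5, and the triad built there (G-B-D) is major, so it is V.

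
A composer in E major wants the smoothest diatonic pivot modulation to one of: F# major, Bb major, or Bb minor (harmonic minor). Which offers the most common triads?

Triads of E major: E (I), F#m (ii), G#m (iii), A (IV), B (V), C#m (vi), D#dim (vii°).
F# major shares 2: G#m, B.
Bb major shares 0: none.
Bb minor (harmonic minor) shares 0: none.
The most common triads (2) are shared with F# major.

F# major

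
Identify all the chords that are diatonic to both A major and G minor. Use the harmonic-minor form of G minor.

D

Triads in A major: A (I), Bm (ii), C♯m (iii), D (IV), E (V), F♯m (vi), G♯dim (vii°).
Triads in G minor (harmonic minor): Gm (i), Adim (ii°), B♭aug (III+), Cm (iv), D (V), E♭ (VI), F♯dim (vii°).
Shared triads with their functions: D (IV in A major, V in G minor).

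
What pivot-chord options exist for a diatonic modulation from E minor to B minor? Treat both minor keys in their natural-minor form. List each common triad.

Triads in E minor (natural minor): Em (i), F♯dim (ii°), G (III), Am (iv), Bm (v), C (VI), D (VII).
Triads in B minor (natural minor): Bm (i), C♯dim (ii°), D (III), Em (iv), F♯m (v), G (VI), A (VII).
Shared triads with their functions: Em (i in E minor, iv in B minor); G (III in E minor, VI in B minor); Bm (v in E minor, i in B minor); D (VII in E minor, III in B minor).

Em, G, Bm, D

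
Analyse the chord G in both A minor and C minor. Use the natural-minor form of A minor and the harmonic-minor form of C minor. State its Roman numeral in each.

VII in A minor; V in C minor

The scale of A minor (natural minor) is A B C D E F G; G is degree 7, and the triad built there (G-B-D) is major, so it is VII.
The scale of C minor (harmonic minor) is C D E♭ F G A♭ B; G is degree 5, and the triad built there (G-B-D) is major, so it is V.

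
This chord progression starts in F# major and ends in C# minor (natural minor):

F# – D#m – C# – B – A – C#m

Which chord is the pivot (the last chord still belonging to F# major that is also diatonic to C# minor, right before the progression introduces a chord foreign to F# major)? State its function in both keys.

Chords diatonic to F# major: F#, G#m, A#m, B, C#, D#m, E#dim.
Reading the progression, the first chord not in that set is A, so the modulation leaves F# major there.
The chord immediately before A is B, which is diatonic to both keys: IV in F# major and VII in C# minor.

B — IV in F# major, VII in C# minor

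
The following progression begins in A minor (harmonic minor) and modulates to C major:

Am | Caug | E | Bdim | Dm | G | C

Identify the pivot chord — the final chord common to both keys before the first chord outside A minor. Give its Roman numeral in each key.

Chords diatonic to A minor: Am, Bdim, Caug, Dm, E, F, G#dim.
Reading the progression, the first chord not in that set is G, so the modulation leaves A minor there.
The chord immediately before G is Dm, which is diatonic to both keys: iv in A minor and ii in C major.

Dm — iv in A minor, ii in C major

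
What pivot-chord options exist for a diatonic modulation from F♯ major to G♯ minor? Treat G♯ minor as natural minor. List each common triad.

F♯, G♯m, B, D♯m

Triads in F♯ major: F♯ major (I), G♯ minor (ii), A♯ minor (iii), B major (IV), C♯ major (V), D♯ minor (vi), E♯ diminished (vii°).
Triads in G♯ minor (natural minor): G♯ minor (i), A♯ diminished (ii°), B major (III), C♯ minor (iv), D♯ minor (v), E major (VI), F♯ major (VII).
Shared triads with their functions: F♯ major (I in F♯ major, VII in G♯ minor); G♯ minor (ii in F♯ major, i in G♯ minor); B major (IV in F♯ major, III in G♯ minor); D♯ minor (vi in F♯ major, v in G♯ minor).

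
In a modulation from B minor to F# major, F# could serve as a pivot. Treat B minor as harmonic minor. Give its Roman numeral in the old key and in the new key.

The scale of B minor (harmonic minor) is B C# D E F# G A#; F# is degree 5, and the triad built there (F#-A#-C#) is major, so it is V.
The scale of F# major is F# G# A# B C# D# E#; F# is degree 1, and the triad built there (F#-A#-C#) is major, so it is I.

V in B minor; I in F# major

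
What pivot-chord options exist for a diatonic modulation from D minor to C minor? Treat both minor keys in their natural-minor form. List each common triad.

Gm, Bb

Triads in D minor (natural minor): Dm (i), Edim (ii°), F (III), Gm (iv), Am (v), Bb (VI), C (VII).
Triads in C minor (natural minor): Cm (i), Ddim (ii°), Eb (III), Fm (iv), Gm (v), Ab (VI), Bb (VII).
Shared triads with their functions: Gm (iv in D minor, v in C minor); Bb (VI in D minor, VII in C minor).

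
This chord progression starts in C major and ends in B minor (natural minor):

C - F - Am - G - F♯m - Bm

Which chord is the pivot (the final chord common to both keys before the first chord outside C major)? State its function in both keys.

G — V in C major, VI in B minor

Chords diatonic to C major: C, Dm, Em, F, G, Am, Bdim.
Reading the progression, the first chord not in that set is F♯m, so the modulation leaves C major there.
The chord immediately before F♯m is G, which is diatonic to both keys: V in C major and VI in B minor.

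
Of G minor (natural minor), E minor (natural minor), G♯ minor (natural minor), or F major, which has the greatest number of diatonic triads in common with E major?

Triads of E major: E major (I), F♯ minor (ii), G♯ minor (iii), A major (IV), B major (V), C♯ minor (vi), D♯ diminished (vii°).
G minor (natural minor) shares 0: none.
E minor (natural minor) shares 0: none.
G♯ minor (natural minor) shares 4: E, G♯m, B, C♯m.
F major shares 0: none.
The most common triads (4) are shared with G♯ minor.

G♯ minor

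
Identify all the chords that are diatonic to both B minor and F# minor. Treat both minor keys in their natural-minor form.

Triads in B minor (natural minor): Bm (i), C#dim (ii°), D (III), Em (iv), F#m (v), G (VI), A (VII).
Triads in F# minor (natural minor): F#m (i), G#dim (ii°), A (III), Bm (iv), C#m (v), D (VI), E (VII).
Shared triads with their functions: Bm (i in B minor, iv in F# minor); D (III in B minor, VI in F# minor); F#m (v in B minor, i in F# minor); A (VII in B minor, III in F# minor).

Bm, D, F#m, A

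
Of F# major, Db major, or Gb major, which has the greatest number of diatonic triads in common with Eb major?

Db major

Triads of Eb major: Eb (I), Fm (ii), Gm (iii), Ab (IV), Bb (V), Cm (vi), Ddim (vii°).
F# major shares 0: none.
Db major shares 2: Fm, Ab.
Gb major shares 0: none.
The most common triads (2) are shared with Db major.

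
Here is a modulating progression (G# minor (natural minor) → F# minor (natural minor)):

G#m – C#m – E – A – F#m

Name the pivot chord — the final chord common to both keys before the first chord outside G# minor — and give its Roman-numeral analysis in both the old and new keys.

Chords diatonic to G# minor: G#m, A#dim, B, C#m, D#m, E, F#.
Reading the progression, the first chord not in that set is A, so the modulation leaves G# minor there.
The chord immediately before A is E, which is diatonic to both keys: VI in G# minor and VII in F# minor.

E — VI in G# minor, VII in F# minor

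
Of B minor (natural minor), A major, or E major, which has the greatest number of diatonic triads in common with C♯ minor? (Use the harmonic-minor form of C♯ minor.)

Triads of C♯ minor (harmonic minor): C♯m (i), D♯dim (ii°), Eaug (III+), F♯m (iv), G♯ (V), A (VI), B♯dim (vii°).
B minor (natural minor) shares 2: F♯m, A.
A major shares 3: C♯m, F♯m, A.
E major shares 4: C♯m, D♯dim, F♯m, A.
The most common triads (4) are shared with E major.

E major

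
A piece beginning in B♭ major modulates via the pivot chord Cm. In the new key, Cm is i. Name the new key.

C minor

The numeral i denotes a minor triad on scale degree 1. With C on degree 1, the tonic of the new key is C.
Degree 1 carries a minor triad in minor keys, so the destination is C minor.
Check: the diatonic triads of C minor (natural minor) are Cm (i), Ddim (ii°), E♭ (III), Fm (iv), Gm (v), A♭ (VI), B♭ (VII) — Cm is indeed i.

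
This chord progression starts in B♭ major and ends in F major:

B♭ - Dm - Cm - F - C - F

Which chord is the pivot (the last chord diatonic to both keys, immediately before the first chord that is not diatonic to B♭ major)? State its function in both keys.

Chords diatonic to B♭ major: B♭, Cm, Dm, E♭, F, Gm, Adim.
Reading the progression, the first chord not in that set is C, so the modulation leaves B♭ major there.
The chord immediately before C is F, which is diatonic to both keys: V in B♭ major and I in F major.

F — V in B♭ major, I in F major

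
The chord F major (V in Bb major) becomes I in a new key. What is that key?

F major

The numeral I denotes a major triad on scale degree 1. With F on degree 1, the tonic of the new key is F.
Degree 1 carries a major triad in major keys, so the destination is F major.
Check: the diatonic triads of F major are F (I), Gm (ii), Am (iii), Bb (IV), C (V), Dm (vi), Edim (vii°) — F major is indeed I.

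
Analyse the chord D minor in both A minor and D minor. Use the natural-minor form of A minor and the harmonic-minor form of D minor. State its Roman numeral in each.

The scale of A minor (natural minor) is A B C D E F G; D is degree 4, and the triad built there (D-F-A) is minor, so it is iv.
The scale of D minor (harmonic minor) is D E F G A B♭ C♯; D is degree 1, and the triad built there (D-F-A) is minor, so it is i.

iv in A minor; i in D minor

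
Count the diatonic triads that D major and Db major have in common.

0

Diatonic triads of D major: D major (I), E minor (ii), F# minor (iii), G major (IV), A major (V), B minor (vi), C# diminished (vii°).
Diatonic triads of Db major: Db major (I), Eb minor (ii), F minor (iii), Gb major (IV), Ab major (V), Bb minor (vi), C diminished (vii°).
No triad has the same root and quality in both keys.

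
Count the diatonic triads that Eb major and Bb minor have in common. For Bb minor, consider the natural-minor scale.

Diatonic triads of Eb major: Eb (I), Fm (ii), Gm (iii), Ab (IV), Bb (V), Cm (vi), Ddim (vii°).
Diatonic triads of Bb minor (natural minor): Bbm (i), Cdim (ii°), Db (III), Ebm (iv), Fm (v), Gb (VI), Ab (VII).
Matching root and quality in both lists: Fm, Ab.
That gives 2 common triads.

2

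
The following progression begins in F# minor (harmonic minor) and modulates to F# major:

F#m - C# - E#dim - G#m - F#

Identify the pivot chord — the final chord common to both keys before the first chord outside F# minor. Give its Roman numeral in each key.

E#dim — vii° in F# minor, vii° in F# major

Chords diatonic to F# minor: F#m, G#dim, Aaug, Bm, C#, D, E#dim.
Reading the progression, the first chord not in that set is G#m, so the modulation leaves F# minor there.
The chord immediately before G#m is E#dim, which is diatonic to both keys: vii° in F# minor and vii° in F# major.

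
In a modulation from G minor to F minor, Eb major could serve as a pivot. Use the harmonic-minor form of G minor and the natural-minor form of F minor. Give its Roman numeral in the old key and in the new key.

The scale of G minor (harmonic minor) is G A Bb C D Eb F#; Eb is degree 6, and the triad built there (Eb-G-Bb) is major, so it is VI.
The scale of F minor (natural minor) is F G Ab Bb C Db Eb; Eb is degree 7, and the triad built there (Eb-G-Bb) is major, so it is VII.

VI in G minor; VII in F minor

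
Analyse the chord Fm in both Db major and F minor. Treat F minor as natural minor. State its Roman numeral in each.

iii in Db major; i in F minor

The scale of Db major is Db Eb F Gb Ab Bb C; F is degree 3, and the triad built there (F-Ab-C) is minor, so it is iii.
The scale of F minor (natural minor) is F G Ab Bb C Db Eb; F is degree 1, and the triad built there (F-Ab-C) is minor, so it is i.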